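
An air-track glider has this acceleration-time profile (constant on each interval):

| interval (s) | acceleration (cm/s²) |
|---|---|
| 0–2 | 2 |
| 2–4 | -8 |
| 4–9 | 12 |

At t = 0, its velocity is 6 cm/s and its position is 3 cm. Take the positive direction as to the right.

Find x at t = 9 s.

143 cm

On each constant-a segment, Δv = aΔt and Δx = v₀Δt + ½aΔt²; chain segment to segment.
0–2 s: v starts 6 cm/s; Δx = 6·2 + ½·2·2² = 16 cm; v ends 10 cm/s.
2–4 s: v starts 10 cm/s; Δx = 10·2 + ½·-8·2² = 4 cm; v ends -6 cm/s.
4–9 s: v starts -6 cm/s; Δx = -6·5 + ½·12·5² = 120 cm; v ends 54 cm/s.
x(9) = 3 + Σ Δx = 143 cm.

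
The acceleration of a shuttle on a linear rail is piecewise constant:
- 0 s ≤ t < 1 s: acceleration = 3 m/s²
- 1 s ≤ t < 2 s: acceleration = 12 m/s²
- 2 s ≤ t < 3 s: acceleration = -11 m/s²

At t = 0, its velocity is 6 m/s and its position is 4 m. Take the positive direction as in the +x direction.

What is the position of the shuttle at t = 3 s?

42 m

On each constant-a segment, Δv = aΔt and Δx = v₀Δt + ½aΔt²; chain segment to segment.
0–1 s: v starts 6 m/s; Δx = 6·1 + ½·3·1² = 7.5 m; v ends 9 m/s.
1–2 s: v starts 9 m/s; Δx = 9·1 + ½·12·1² = 15 m; v ends 21 m/s.
2–3 s: v starts 21 m/s; Δx = 21·1 + ½·-11·1² = 15.5 m; v ends 10 m/s.
x(3) = 4 + Σ Δx = 42 m.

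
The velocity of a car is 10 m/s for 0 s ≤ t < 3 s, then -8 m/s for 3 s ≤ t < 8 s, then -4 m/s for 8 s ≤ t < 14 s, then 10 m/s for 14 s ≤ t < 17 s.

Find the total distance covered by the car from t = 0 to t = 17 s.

124 m

Total distance travelled is ∫|v| dt — sum the magnitudes of each area piece.
0–3 s: |10| × 3 = 30 m
3–8 s: |-8| × 5 = 40 m
8–14 s: |-4| × 6 = 24 m
14–17 s: |10| × 3 = 30 m
Total distance = 124 m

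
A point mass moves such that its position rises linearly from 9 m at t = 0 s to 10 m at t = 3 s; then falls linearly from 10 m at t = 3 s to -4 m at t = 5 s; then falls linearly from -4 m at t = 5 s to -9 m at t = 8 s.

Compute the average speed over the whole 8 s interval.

Average speed = (total path length)/(elapsed time); on a piecewise-linear x-t graph the path length is Σ|Δx|.
0–3 s: |Δx| = |10 − 9| = 1 m
3–5 s: |Δx| = |-4 − 10| = 14 m
5–8 s: |Δx| = |-9 − -4| = 5 m
Total path = 20 m; average speed = 20/8 = 2.5 m/s.

2.5 m/s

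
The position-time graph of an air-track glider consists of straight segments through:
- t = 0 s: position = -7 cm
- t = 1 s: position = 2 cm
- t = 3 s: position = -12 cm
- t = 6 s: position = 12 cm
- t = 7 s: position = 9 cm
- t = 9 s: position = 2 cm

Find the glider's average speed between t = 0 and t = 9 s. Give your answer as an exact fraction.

Average speed = (total path length)/(elapsed time); on a piecewise-linear x-t graph the path length is Σ|Δx|.
0–1 s: |Δx| = |2 − -7| = 9 cm
1–3 s: |Δx| = |-12 − 2| = 14 cm
3–6 s: |Δx| = |12 − -12| = 24 cm
6–7 s: |Δx| = |9 − 12| = 3 cm
7–9 s: |Δx| = |2 − 9| = 7 cm
Total path = 57 cm; average speed = 57/9 = 19/3 cm/s.

19/3 cm/s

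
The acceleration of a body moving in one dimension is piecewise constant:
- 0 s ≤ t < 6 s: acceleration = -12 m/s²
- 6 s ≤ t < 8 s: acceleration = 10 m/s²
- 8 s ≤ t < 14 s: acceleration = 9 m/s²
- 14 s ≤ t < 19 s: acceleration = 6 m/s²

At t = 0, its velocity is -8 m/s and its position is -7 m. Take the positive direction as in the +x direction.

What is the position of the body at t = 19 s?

-564 m

On each constant-a segment, Δv = aΔt and Δx = v₀Δt + ½aΔt²; chain segment to segment.
0–6 s: v starts -8 m/s; Δx = -8·6 + ½·-12·6² = -264 m; v ends -80 m/s.
6–8 s: v starts -80 m/s; Δx = -80·2 + ½·10·2² = -140 m; v ends -60 m/s.
8–14 s: v starts -60 m/s; Δx = -60·6 + ½·9·6² = -198 m; v ends -6 m/s.
14–19 s: v starts -6 m/s; Δx = -6·5 + ½·6·5² = 45 m; v ends 24 m/s.
x(19) = -7 + Σ Δx = -564 m.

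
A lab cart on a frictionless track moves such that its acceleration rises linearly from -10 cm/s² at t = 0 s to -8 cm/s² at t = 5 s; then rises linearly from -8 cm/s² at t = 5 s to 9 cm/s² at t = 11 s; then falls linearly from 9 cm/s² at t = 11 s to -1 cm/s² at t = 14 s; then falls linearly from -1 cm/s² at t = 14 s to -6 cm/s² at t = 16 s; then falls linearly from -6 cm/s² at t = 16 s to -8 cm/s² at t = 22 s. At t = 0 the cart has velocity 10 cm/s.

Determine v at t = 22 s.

Δv equals the area under the a-t graph; then v = v₀ + Δv.
0–5 s: ½(-10 + -8)(5) = -45 cm/s
5–11 s: ½(-8 + 9)(6) = 3 cm/s
11–14 s: ½(9 + -1)(3) = 12 cm/s
14–16 s: ½(-1 + -6)(2) = -7 cm/s
16–22 s: ½(-6 + -8)(6) = -42 cm/s
Δv = -79 cm/s, so v(22) = 10 + (-79) = -69 cm/s.

-69 cm/s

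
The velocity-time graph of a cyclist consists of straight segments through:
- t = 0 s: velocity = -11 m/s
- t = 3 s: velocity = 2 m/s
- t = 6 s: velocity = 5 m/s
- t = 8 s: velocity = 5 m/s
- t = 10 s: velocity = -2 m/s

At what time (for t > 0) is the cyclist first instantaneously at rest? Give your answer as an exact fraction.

v changes sign on 0–3 s (from -11 to 2); the graph is linear there, so v = 0 at t = 0 + (11)·(3 − 0)/(2 − -11) = 33/13 s.

t = 33/13 s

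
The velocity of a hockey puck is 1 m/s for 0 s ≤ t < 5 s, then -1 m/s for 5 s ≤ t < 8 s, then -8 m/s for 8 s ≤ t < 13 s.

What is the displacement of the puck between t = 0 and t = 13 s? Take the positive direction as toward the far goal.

-38 m

Displacement is the signed area under the v-t curve.
0–5 s: 1 × 5 = 5 m
5–8 s: -1 × 3 = -3 m
8–13 s: -8 × 5 = -40 m
Net displacement = -38 m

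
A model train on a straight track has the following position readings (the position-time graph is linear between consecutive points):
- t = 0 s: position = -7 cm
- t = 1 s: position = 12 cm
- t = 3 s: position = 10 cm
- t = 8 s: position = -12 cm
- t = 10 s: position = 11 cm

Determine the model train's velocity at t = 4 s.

Velocity is the slope of the x-t graph on 3–8 s: (-12 − 10)/(8 − 3) = -4.4 cm/s.

-4.4 cm/s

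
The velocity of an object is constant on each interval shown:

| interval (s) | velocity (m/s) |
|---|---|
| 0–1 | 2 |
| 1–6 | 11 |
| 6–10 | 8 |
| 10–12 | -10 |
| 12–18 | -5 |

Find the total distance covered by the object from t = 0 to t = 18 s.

Total distance travelled is ∫|v| dt — sum the magnitudes of each area piece.
0–1 s: |2| × 1 = 2 m
1–6 s: |11| × 5 = 55 m
6–10 s: |8| × 4 = 32 m
10–12 s: |-10| × 2 = 20 m
12–18 s: |-5| × 6 = 30 m
Total distance = 139 m

139 m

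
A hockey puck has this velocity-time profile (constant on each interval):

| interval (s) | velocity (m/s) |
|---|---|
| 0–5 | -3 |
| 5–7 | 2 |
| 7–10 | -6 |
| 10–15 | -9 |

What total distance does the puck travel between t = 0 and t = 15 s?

82 m

Total distance travelled is ∫|v| dt — sum the magnitudes of each area piece.
0–5 s: |-3| × 5 = 15 m
5–7 s: |2| × 2 = 4 m
7–10 s: |-6| × 3 = 18 m
10–15 s: |-9| × 5 = 45 m
Total distance = 82 m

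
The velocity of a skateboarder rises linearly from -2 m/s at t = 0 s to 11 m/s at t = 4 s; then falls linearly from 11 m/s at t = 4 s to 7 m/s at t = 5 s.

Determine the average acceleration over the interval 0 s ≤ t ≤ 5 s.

1.8 m/s²

Average acceleration = Δv/Δt = (7 − -2)/(5 − 0) = 1.8 m/s².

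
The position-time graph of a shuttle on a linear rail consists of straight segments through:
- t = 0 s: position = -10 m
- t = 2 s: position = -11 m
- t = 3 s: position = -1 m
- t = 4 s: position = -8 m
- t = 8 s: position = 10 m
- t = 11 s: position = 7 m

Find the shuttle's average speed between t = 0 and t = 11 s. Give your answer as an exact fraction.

39/11 m/s

Average speed = (total path length)/(elapsed time); on a piecewise-linear x-t graph the path length is Σ|Δx|.
0–2 s: |Δx| = |-11 − -10| = 1 m
2–3 s: |Δx| = |-1 − -11| = 10 m
3–4 s: |Δx| = |-8 − -1| = 7 m
4–8 s: |Δx| = |10 − -8| = 18 m
8–11 s: |Δx| = |7 − 10| = 3 m
Total path = 39 m; average speed = 39/11 = 39/11 m/s.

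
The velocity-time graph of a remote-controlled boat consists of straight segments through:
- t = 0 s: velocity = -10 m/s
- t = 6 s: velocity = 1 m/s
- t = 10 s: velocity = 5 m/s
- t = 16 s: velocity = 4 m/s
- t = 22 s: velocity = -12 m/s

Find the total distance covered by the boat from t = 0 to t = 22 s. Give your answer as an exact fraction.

Total distance travelled is ∫|v| dt — sum the magnitudes of each area piece.
0–6 s: v = 0 at t = 60/11 s; triangle areas 300/11 + 3/11 = 303/11 m
6–10 s: |½(1 + 5)(4)| = 12 m
10–16 s: |½(5 + 4)(6)| = 27 m
16–22 s: v = 0 at t = 17.5 s; triangle areas 3 + 27 = 30 m
Total distance = 1062/11 m

1062/11 m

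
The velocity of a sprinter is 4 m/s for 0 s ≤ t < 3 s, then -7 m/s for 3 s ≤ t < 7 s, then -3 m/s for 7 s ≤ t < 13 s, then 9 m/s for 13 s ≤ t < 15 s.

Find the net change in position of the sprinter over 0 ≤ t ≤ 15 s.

Displacement is the signed area under the v-t curve.
0–3 s: 4 × 3 = 12 m
3–7 s: -7 × 4 = -28 m
7–13 s: -3 × 6 = -18 m
13–15 s: 9 × 2 = 18 m
Net displacement = -16 m

-16 m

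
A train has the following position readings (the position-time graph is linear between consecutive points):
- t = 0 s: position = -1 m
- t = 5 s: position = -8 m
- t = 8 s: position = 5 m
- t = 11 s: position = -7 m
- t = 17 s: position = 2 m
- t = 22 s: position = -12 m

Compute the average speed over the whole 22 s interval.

2.5 m/s

Average speed = (total path length)/(elapsed time); on a piecewise-linear x-t graph the path length is Σ|Δx|.
0–5 s: |Δx| = |-8 − -1| = 7 m
5–8 s: |Δx| = |5 − -8| = 13 m
8–11 s: |Δx| = |-7 − 5| = 12 m
11–17 s: |Δx| = |2 − -7| = 9 m
17–22 s: |Δx| = |-12 − 2| = 14 m
Total path = 55 m; average speed = 55/22 = 2.5 m/s.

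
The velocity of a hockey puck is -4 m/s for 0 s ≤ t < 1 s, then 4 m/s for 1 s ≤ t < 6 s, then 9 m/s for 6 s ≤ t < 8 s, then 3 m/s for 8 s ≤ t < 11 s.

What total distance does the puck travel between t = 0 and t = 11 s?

51 m

Total distance travelled is ∫|v| dt — sum the magnitudes of each area piece.
0–1 s: |-4| × 1 = 4 m
1–6 s: |4| × 5 = 20 m
6–8 s: |9| × 2 = 18 m
8–11 s: |3| × 3 = 9 m
Total distance = 51 m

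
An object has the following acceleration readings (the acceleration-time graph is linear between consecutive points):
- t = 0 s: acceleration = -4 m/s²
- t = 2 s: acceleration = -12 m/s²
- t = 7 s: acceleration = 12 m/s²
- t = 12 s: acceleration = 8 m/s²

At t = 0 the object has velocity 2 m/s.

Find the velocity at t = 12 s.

Δv equals the area under the a-t graph; then v = v₀ + Δv.
0–2 s: ½(-4 + -12)(2) = -16 m/s
2–7 s: ½(-12 + 12)(5) = 0 m/s
7–12 s: ½(12 + 8)(5) = 50 m/s
Δv = 34 m/s, so v(12) = 2 + (34) = 36 m/s.

36 m/s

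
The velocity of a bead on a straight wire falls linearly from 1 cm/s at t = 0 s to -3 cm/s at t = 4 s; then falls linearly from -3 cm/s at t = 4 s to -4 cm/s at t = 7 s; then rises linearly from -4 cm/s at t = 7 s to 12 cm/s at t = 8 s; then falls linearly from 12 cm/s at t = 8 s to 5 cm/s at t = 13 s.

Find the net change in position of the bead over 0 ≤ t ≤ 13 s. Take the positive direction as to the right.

Displacement is the signed area under the v-t curve.
0–4 s: ½(1 + -3)(4) = -4 cm
4–7 s: ½(-3 + -4)(3) = -10.5 cm
7–8 s: ½(-4 + 12)(1) = 4 cm
8–13 s: ½(12 + 5)(5) = 42.5 cm
Net displacement = 32 cm

32 cm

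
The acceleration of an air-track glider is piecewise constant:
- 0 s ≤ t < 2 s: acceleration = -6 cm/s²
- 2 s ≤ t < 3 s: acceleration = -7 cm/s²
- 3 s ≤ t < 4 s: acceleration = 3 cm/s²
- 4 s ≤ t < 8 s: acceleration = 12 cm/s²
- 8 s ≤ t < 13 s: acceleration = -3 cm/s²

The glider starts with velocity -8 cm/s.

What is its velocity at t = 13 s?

Δv equals the area under the a-t graph; then v = v₀ + Δv.
0–2 s: -6 × 2 = -12 cm/s
2–3 s: -7 × 1 = -7 cm/s
3–4 s: 3 × 1 = 3 cm/s
4–8 s: 12 × 4 = 48 cm/s
8–13 s: -3 × 5 = -15 cm/s
Δv = 17 cm/s, so v(13) = -8 + (17) = 9 cm/s.

9 cm/s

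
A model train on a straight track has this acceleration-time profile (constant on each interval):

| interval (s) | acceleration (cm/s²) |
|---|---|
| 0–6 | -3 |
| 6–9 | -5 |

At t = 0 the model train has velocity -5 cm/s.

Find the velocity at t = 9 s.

Δv equals the area under the a-t graph; then v = v₀ + Δv.
0–6 s: -3 × 6 = -18 cm/s
6–9 s: -5 × 3 = -15 cm/s
Δv = -33 cm/s, so v(9) = -5 + (-33) = -38 cm/s.

-38 cm/s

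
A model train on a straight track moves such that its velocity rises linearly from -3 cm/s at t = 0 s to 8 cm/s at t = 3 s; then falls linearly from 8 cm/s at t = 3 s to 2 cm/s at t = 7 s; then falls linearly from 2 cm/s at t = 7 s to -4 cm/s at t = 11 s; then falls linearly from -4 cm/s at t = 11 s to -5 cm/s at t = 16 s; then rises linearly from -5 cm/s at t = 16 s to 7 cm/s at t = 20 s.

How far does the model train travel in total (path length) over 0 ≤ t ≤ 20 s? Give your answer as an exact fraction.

Total distance travelled is ∫|v| dt — sum the magnitudes of each area piece.
0–3 s: v = 0 at t = 9/11 s; triangle areas 27/22 + 96/11 = 219/22 cm
3–7 s: |½(8 + 2)(4)| = 20 cm
7–11 s: v = 0 at t = 25/3 s; triangle areas 4/3 + 16/3 = 20/3 cm
11–16 s: |½(-4 + -5)(5)| = 22.5 cm
16–20 s: v = 0 at t = 53/3 s; triangle areas 25/6 + 49/6 = 37/3 cm
Total distance = 786/11 cm

786/11 cm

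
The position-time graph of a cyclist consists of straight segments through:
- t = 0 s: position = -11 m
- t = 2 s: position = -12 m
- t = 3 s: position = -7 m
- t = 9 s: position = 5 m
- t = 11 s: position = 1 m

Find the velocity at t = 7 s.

Velocity is the slope of the x-t graph on 3–9 s: (5 − -7)/(9 − 3) = 2 m/s.

2 m/s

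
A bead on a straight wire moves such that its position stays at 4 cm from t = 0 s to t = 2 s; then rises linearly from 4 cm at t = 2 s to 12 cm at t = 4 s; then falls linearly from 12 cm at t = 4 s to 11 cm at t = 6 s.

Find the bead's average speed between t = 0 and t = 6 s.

1.5 cm/s

Average speed = (total path length)/(elapsed time); on a piecewise-linear x-t graph the path length is Σ|Δx|.
0–2 s: |Δx| = |4 − 4| = 0 cm
2–4 s: |Δx| = |12 − 4| = 8 cm
4–6 s: |Δx| = |11 − 12| = 1 cm
Total path = 9 cm; average speed = 9/6 = 1.5 cm/s.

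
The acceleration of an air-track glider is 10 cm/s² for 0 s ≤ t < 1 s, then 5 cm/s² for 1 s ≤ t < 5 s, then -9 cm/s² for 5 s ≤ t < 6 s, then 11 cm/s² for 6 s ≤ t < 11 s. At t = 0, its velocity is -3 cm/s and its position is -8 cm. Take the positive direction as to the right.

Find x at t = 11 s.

On each constant-a segment, Δv = aΔt and Δx = v₀Δt + ½aΔt²; chain segment to segment.
0–1 s: v starts -3 cm/s; Δx = -3·1 + ½·10·1² = 2 cm; v ends 7 cm/s.
1–5 s: v starts 7 cm/s; Δx = 7·4 + ½·5·4² = 68 cm; v ends 27 cm/s.
5–6 s: v starts 27 cm/s; Δx = 27·1 + ½·-9·1² = 22.5 cm; v ends 18 cm/s.
6–11 s: v starts 18 cm/s; Δx = 18·5 + ½·11·5² = 227.5 cm; v ends 73 cm/s.
x(11) = -8 + Σ Δx = 312 cm.

312 cm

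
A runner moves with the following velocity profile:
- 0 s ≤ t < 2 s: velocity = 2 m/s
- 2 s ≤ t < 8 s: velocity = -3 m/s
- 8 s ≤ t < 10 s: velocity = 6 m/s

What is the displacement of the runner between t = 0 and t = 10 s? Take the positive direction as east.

Displacement is the signed area under the v-t curve.
0–2 s: 2 × 2 = 4 m
2–8 s: -3 × 6 = -18 m
8–10 s: 6 × 2 = 12 m
Net displacement = -2 m

-2 m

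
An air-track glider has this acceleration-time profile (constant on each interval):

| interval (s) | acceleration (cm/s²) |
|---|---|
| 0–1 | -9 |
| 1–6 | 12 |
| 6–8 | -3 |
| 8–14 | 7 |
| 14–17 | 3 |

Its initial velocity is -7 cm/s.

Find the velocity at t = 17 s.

Δv equals the area under the a-t graph; then v = v₀ + Δv.
0–1 s: -9 × 1 = -9 cm/s
1–6 s: 12 × 5 = 60 cm/s
6–8 s: -3 × 2 = -6 cm/s
8–14 s: 7 × 6 = 42 cm/s
14–17 s: 3 × 3 = 9 cm/s
Δv = 96 cm/s, so v(17) = -7 + (96) = 89 cm/s.

89 cm/s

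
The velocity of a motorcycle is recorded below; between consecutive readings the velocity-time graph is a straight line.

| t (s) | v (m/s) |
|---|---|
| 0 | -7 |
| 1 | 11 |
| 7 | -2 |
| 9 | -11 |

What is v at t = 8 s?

On 7–9 s the graph is linear from -2 to -11 m/s: v(8) = -2 + (-11 − -2)·(8 − 7)/(9 − 7) = -6.5 m/s.

-6.5 m/s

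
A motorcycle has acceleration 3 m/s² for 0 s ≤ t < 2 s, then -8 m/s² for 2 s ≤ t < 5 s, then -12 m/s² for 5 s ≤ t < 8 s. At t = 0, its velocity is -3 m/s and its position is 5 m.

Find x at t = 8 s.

On each constant-a segment, Δv = aΔt and Δx = v₀Δt + ½aΔt²; chain segment to segment.
0–2 s: v starts -3 m/s; Δx = -3·2 + ½·3·2² = 0 m; v ends 3 m/s.
2–5 s: v starts 3 m/s; Δx = 3·3 + ½·-8·3² = -27 m; v ends -21 m/s.
5–8 s: v starts -21 m/s; Δx = -21·3 + ½·-12·3² = -117 m; v ends -57 m/s.
x(8) = 5 + Σ Δx = -139 m.

-139 m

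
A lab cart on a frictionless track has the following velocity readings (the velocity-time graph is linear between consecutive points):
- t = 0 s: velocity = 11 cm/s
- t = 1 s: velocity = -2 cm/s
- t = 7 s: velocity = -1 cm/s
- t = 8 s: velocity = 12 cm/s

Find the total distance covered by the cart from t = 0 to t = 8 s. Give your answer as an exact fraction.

252/13 cm

Distance (not displacement) is the total path length: add the absolute areas under v-t.
0–1 s: v = 0 at t = 11/13 s; triangle areas 121/26 + 2/13 = 125/26 cm
1–7 s: |½(-2 + -1)(6)| = 9 cm
7–8 s: v = 0 at t = 92/13 s; triangle areas 1/26 + 72/13 = 145/26 cm
Total distance = 252/13 cm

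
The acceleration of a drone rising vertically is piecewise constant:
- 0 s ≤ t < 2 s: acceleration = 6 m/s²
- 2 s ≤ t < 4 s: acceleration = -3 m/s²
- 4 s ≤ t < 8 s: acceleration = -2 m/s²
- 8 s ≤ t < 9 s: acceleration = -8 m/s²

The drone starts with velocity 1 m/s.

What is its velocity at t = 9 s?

-9 m/s

Δv equals the area under the a-t graph; then v = v₀ + Δv.
0–2 s: 6 × 2 = 12 m/s
2–4 s: -3 × 2 = -6 m/s
4–8 s: -2 × 4 = -8 m/s
8–9 s: -8 × 1 = -8 m/s
Δv = -10 m/s, so v(9) = 1 + (-10) = -9 m/s.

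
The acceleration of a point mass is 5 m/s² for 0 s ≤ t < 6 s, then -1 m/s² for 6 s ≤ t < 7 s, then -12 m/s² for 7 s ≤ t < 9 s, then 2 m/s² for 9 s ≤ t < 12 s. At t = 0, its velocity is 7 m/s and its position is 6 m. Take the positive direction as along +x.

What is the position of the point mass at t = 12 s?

On each constant-a segment, Δv = aΔt and Δx = v₀Δt + ½aΔt²; chain segment to segment.
0–6 s: v starts 7 m/s; Δx = 7·6 + ½·5·6² = 132 m; v ends 37 m/s.
6–7 s: v starts 37 m/s; Δx = 37·1 + ½·-1·1² = 36.5 m; v ends 36 m/s.
7–9 s: v starts 36 m/s; Δx = 36·2 + ½·-12·2² = 48 m; v ends 12 m/s.
9–12 s: v starts 12 m/s; Δx = 12·3 + ½·2·3² = 45 m; v ends 18 m/s.
x(12) = 6 + Σ Δx = 267.5 m.

267.5 m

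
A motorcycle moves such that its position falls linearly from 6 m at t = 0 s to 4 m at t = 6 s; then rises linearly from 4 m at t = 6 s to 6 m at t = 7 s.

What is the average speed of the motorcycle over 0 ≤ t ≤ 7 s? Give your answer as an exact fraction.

Average speed = (total path length)/(elapsed time); on a piecewise-linear x-t graph the path length is Σ|Δx|.
0–6 s: |Δx| = |4 − 6| = 2 m
6–7 s: |Δx| = |6 − 4| = 2 m
Total path = 4 m; average speed = 4/7 = 4/7 m/s.

4/7 m/s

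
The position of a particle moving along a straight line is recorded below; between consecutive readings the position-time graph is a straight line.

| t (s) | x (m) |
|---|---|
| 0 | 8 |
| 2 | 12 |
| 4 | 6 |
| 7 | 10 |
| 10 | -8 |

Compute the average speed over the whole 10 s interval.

3.2 m/s

Average speed = (total path length)/(elapsed time); on a piecewise-linear x-t graph the path length is Σ|Δx|.
0–2 s: |Δx| = |12 − 8| = 4 m
2–4 s: |Δx| = |6 − 12| = 6 m
4–7 s: |Δx| = |10 − 6| = 4 m
7–10 s: |Δx| = |-8 − 10| = 18 m
Total path = 32 m; average speed = 32/10 = 3.2 m/s.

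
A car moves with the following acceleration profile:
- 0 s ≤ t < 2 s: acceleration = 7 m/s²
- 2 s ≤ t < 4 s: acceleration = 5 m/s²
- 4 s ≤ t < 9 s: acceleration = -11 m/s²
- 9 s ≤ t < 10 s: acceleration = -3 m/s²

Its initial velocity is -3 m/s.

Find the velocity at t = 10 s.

Δv equals the area under the a-t graph; then v = v₀ + Δv.
0–2 s: 7 × 2 = 14 m/s
2–4 s: 5 × 2 = 10 m/s
4–9 s: -11 × 5 = -55 m/s
9–10 s: -3 × 1 = -3 m/s
Δv = -34 m/s, so v(10) = -3 + (-34) = -37 m/s.

-37 m/s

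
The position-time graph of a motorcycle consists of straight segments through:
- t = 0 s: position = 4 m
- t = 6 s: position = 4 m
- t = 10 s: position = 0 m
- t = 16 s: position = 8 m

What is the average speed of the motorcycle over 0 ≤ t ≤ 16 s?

Average speed = (total path length)/(elapsed time); on a piecewise-linear x-t graph the path length is Σ|Δx|.
0–6 s: |Δx| = |4 − 4| = 0 m
6–10 s: |Δx| = |0 − 4| = 4 m
10–16 s: |Δx| = |8 − 0| = 8 m
Total path = 12 m; average speed = 12/16 = 0.75 m/s.

0.75 m/s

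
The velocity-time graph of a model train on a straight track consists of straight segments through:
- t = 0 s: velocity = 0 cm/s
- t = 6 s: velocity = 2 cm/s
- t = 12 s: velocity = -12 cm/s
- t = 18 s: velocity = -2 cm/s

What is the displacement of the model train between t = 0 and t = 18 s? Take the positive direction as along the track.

Displacement is the signed area under the v-t curve.
0–6 s: ½(0 + 2)(6) = 6 cm
6–12 s: ½(2 + -12)(6) = -30 cm
12–18 s: ½(-12 + -2)(6) = -42 cm
Net displacement = -66 cm

-66 cm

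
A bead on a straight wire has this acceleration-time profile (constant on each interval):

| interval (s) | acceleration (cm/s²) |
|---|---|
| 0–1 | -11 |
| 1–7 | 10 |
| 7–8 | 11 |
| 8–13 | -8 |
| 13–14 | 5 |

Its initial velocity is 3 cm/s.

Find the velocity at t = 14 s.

Δv equals the area under the a-t graph; then v = v₀ + Δv.
0–1 s: -11 × 1 = -11 cm/s
1–7 s: 10 × 6 = 60 cm/s
7–8 s: 11 × 1 = 11 cm/s
8–13 s: -8 × 5 = -40 cm/s
13–14 s: 5 × 1 = 5 cm/s
Δv = 25 cm/s, so v(14) = 3 + (25) = 28 cm/s.

28 cm/s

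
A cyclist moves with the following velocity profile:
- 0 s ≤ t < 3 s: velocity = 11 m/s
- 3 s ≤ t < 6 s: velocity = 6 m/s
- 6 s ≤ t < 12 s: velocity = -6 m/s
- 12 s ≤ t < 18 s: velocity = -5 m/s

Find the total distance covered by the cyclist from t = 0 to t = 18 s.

Total distance travelled is ∫|v| dt — sum the magnitudes of each area piece.
0–3 s: |11| × 3 = 33 m
3–6 s: |6| × 3 = 18 m
6–12 s: |-6| × 6 = 36 m
12–18 s: |-5| × 6 = 30 m
Total distance = 117 m

117 m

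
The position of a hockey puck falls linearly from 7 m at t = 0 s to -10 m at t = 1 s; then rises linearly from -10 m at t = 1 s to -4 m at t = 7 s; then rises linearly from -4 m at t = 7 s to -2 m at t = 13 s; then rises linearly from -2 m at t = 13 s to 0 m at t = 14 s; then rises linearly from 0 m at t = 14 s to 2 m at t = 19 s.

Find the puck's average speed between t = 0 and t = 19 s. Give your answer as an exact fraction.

29/19 m/s

Average speed = (total path length)/(elapsed time); on a piecewise-linear x-t graph the path length is Σ|Δx|.
0–1 s: |Δx| = |-10 − 7| = 17 m
1–7 s: |Δx| = |-4 − -10| = 6 m
7–13 s: |Δx| = |-2 − -4| = 2 m
13–14 s: |Δx| = |0 − -2| = 2 m
14–19 s: |Δx| = |2 − 0| = 2 m
Total path = 29 m; average speed = 29/19 = 29/19 m/s.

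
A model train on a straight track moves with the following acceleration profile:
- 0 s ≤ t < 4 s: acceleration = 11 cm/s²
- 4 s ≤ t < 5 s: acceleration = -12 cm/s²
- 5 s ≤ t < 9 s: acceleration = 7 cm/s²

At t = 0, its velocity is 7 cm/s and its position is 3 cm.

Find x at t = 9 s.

376 cm

On each constant-a segment, Δv = aΔt and Δx = v₀Δt + ½aΔt²; chain segment to segment.
0–4 s: v starts 7 cm/s; Δx = 7·4 + ½·11·4² = 116 cm; v ends 51 cm/s.
4–5 s: v starts 51 cm/s; Δx = 51·1 + ½·-12·1² = 45 cm; v ends 39 cm/s.
5–9 s: v starts 39 cm/s; Δx = 39·4 + ½·7·4² = 212 cm; v ends 67 cm/s.
x(9) = 3 + Σ Δx = 376 cm.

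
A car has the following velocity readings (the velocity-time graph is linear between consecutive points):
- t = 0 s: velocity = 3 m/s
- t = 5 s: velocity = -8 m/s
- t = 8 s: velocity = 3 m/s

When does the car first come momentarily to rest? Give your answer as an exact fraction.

v changes sign on 0–5 s (from 3 to -8); the graph is linear there, so v = 0 at t = 0 + (-3)·(5 − 0)/(-8 − 3) = 15/11 s.

t = 15/11 s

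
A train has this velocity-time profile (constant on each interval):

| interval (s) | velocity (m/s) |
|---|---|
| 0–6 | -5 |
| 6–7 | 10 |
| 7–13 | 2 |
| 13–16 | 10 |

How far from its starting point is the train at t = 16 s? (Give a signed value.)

22 m

Net displacement equals the area under the velocity-time graph (areas below the axis count negative).
0–6 s: -5 × 6 = -30 m
6–7 s: 10 × 1 = 10 m
7–13 s: 2 × 6 = 12 m
13–16 s: 10 × 3 = 30 m
Net displacement = 22 m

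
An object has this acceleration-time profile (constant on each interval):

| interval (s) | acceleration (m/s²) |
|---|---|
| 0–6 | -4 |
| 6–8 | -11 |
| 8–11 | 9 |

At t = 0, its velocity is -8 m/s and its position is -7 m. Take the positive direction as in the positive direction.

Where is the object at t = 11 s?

On each constant-a segment, Δv = aΔt and Δx = v₀Δt + ½aΔt²; chain segment to segment.
0–6 s: v starts -8 m/s; Δx = -8·6 + ½·-4·6² = -120 m; v ends -32 m/s.
6–8 s: v starts -32 m/s; Δx = -32·2 + ½·-11·2² = -86 m; v ends -54 m/s.
8–11 s: v starts -54 m/s; Δx = -54·3 + ½·9·3² = -121.5 m; v ends -27 m/s.
x(11) = -7 + Σ Δx = -334.5 m.

-334.5 m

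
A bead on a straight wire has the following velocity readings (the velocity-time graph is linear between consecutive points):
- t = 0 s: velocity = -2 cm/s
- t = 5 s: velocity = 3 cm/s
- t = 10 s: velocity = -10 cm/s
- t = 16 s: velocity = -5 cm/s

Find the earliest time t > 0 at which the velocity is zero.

t = 2 s

v changes sign on 0–5 s (from -2 to 3); the graph is linear there, so v = 0 at t = 0 + (2)·(5 − 0)/(3 − -2) = 2 s.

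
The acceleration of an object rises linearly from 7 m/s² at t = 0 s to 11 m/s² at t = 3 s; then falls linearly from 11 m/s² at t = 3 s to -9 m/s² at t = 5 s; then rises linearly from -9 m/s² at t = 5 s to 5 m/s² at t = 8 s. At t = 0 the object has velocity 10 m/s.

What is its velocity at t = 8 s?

33 m/s

Δv equals the area under the a-t graph; then v = v₀ + Δv.
0–3 s: ½(7 + 11)(3) = 27 m/s
3–5 s: ½(11 + -9)(2) = 2 m/s
5–8 s: ½(-9 + 5)(3) = -6 m/s
Δv = 23 m/s, so v(8) = 10 + (23) = 33 m/s.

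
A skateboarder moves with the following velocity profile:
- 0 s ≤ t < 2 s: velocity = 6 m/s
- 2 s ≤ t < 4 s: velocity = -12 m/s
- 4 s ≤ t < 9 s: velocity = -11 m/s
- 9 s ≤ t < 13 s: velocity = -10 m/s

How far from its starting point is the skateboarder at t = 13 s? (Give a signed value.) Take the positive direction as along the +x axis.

Net displacement equals the area under the velocity-time graph (areas below the axis count negative).
0–2 s: 6 × 2 = 12 m
2–4 s: -12 × 2 = -24 m
4–9 s: -11 × 5 = -55 m
9–13 s: -10 × 4 = -40 m
Net displacement = -107 m

-107 m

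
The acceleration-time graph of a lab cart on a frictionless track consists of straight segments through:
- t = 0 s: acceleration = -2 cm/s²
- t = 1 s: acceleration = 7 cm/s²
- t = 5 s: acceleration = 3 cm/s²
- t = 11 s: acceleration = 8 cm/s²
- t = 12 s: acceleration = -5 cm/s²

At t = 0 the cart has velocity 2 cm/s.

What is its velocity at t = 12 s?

Δv equals the area under the a-t graph; then v = v₀ + Δv.
0–1 s: ½(-2 + 7)(1) = 2.5 cm/s
1–5 s: ½(7 + 3)(4) = 20 cm/s
5–11 s: ½(3 + 8)(6) = 33 cm/s
11–12 s: ½(8 + -5)(1) = 1.5 cm/s
Δv = 57 cm/s, so v(12) = 2 + (57) = 59 cm/s.

59 cm/s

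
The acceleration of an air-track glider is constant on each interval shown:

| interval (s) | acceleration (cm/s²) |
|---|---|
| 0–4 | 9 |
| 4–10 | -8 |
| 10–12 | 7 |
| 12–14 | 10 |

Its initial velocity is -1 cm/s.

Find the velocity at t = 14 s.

Δv equals the area under the a-t graph; then v = v₀ + Δv.
0–4 s: 9 × 4 = 36 cm/s
4–10 s: -8 × 6 = -48 cm/s
10–12 s: 7 × 2 = 14 cm/s
12–14 s: 10 × 2 = 20 cm/s
Δv = 22 cm/s, so v(14) = -1 + (22) = 21 cm/s.

21 cm/s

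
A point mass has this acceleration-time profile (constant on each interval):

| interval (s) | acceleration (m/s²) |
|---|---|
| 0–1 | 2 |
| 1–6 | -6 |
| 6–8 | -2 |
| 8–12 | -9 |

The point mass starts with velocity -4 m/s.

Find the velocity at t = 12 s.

Δv equals the area under the a-t graph; then v = v₀ + Δv.
0–1 s: 2 × 1 = 2 m/s
1–6 s: -6 × 5 = -30 m/s
6–8 s: -2 × 2 = -4 m/s
8–12 s: -9 × 4 = -36 m/s
Δv = -68 m/s, so v(12) = -4 + (-68) = -72 m/s.

-72 m/s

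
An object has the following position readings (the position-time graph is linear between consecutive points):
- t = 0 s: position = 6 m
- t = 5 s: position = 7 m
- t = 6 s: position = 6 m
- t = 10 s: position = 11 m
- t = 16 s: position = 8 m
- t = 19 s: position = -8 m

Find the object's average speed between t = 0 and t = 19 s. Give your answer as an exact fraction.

Average speed = (total path length)/(elapsed time); on a piecewise-linear x-t graph the path length is Σ|Δx|.
0–5 s: |Δx| = |7 − 6| = 1 m
5–6 s: |Δx| = |6 − 7| = 1 m
6–10 s: |Δx| = |11 − 6| = 5 m
10–16 s: |Δx| = |8 − 11| = 3 m
16–19 s: |Δx| = |-8 − 8| = 16 m
Total path = 26 m; average speed = 26/19 = 26/19 m/s.

26/19 m/s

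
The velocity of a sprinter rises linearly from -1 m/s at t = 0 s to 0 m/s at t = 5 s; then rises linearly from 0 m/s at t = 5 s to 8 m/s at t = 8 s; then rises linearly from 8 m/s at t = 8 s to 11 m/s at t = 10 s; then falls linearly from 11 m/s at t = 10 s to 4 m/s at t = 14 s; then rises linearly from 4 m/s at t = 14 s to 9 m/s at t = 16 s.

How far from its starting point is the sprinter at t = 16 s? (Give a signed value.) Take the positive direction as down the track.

Displacement is the signed area under the v-t curve.
0–5 s: ½(-1 + 0)(5) = -2.5 m
5–8 s: ½(0 + 8)(3) = 12 m
8–10 s: ½(8 + 11)(2) = 19 m
10–14 s: ½(11 + 4)(4) = 30 m
14–16 s: ½(4 + 9)(2) = 13 m
Net displacement = 71.5 m

71.5 m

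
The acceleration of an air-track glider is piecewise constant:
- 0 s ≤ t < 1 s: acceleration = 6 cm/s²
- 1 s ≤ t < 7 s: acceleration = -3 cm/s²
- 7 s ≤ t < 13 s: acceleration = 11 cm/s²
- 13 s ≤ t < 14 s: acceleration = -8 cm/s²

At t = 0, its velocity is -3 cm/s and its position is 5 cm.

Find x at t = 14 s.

124 cm

On each constant-a segment, Δv = aΔt and Δx = v₀Δt + ½aΔt²; chain segment to segment.
0–1 s: v starts -3 cm/s; Δx = -3·1 + ½·6·1² = 0 cm; v ends 3 cm/s.
1–7 s: v starts 3 cm/s; Δx = 3·6 + ½·-3·6² = -36 cm; v ends -15 cm/s.
7–13 s: v starts -15 cm/s; Δx = -15·6 + ½·11·6² = 108 cm; v ends 51 cm/s.
13–14 s: v starts 51 cm/s; Δx = 51·1 + ½·-8·1² = 47 cm; v ends 43 cm/s.
x(14) = 5 + Σ Δx = 124 cm.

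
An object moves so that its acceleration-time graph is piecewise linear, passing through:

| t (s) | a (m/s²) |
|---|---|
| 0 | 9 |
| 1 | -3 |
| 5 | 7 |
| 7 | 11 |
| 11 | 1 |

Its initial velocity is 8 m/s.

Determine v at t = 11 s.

Δv equals the area under the a-t graph; then v = v₀ + Δv.
0–1 s: ½(9 + -3)(1) = 3 m/s
1–5 s: ½(-3 + 7)(4) = 8 m/s
5–7 s: ½(7 + 11)(2) = 18 m/s
7–11 s: ½(11 + 1)(4) = 24 m/s
Δv = 53 m/s, so v(11) = 8 + (53) = 61 m/s.

61 m/s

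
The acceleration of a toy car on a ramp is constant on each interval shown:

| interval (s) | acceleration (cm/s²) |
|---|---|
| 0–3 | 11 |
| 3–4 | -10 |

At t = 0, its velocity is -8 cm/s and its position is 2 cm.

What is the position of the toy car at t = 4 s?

47.5 cm

On each constant-a segment, Δv = aΔt and Δx = v₀Δt + ½aΔt²; chain segment to segment.
0–3 s: v starts -8 cm/s; Δx = -8·3 + ½·11·3² = 25.5 cm; v ends 25 cm/s.
3–4 s: v starts 25 cm/s; Δx = 25·1 + ½·-10·1² = 20 cm; v ends 15 cm/s.
x(4) = 2 + Σ Δx = 47.5 cm.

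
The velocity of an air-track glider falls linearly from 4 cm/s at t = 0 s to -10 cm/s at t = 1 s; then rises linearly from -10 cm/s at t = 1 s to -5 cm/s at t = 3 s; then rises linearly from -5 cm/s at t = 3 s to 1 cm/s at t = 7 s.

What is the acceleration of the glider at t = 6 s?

Acceleration is the slope of the v-t graph on 3–7 s: (1 − -5)/(7 − 3) = 1.5 cm/s².

1.5 cm/s²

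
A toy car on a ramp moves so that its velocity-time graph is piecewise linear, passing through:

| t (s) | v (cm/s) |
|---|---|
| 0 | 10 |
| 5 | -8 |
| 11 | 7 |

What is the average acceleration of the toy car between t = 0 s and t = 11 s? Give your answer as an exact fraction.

-3/11 cm/s²

Average acceleration = Δv/Δt = (7 − 10)/(11 − 0) = -3/11 cm/s².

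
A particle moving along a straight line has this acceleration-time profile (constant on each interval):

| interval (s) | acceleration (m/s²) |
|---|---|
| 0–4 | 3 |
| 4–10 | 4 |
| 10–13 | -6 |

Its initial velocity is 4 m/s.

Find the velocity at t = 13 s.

Δv equals the area under the a-t graph; then v = v₀ + Δv.
0–4 s: 3 × 4 = 12 m/s
4–10 s: 4 × 6 = 24 m/s
10–13 s: -6 × 3 = -18 m/s
Δv = 18 m/s, so v(13) = 4 + (18) = 22 m/s.

22 m/s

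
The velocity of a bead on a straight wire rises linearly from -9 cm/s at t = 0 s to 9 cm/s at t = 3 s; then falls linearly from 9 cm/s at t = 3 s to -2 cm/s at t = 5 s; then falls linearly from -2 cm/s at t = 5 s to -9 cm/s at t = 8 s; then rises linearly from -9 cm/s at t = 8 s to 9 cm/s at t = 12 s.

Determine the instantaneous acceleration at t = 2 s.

6 cm/s²

Acceleration is the slope of the v-t graph on 0–3 s: (9 − -9)/(3 − 0) = 6 cm/s².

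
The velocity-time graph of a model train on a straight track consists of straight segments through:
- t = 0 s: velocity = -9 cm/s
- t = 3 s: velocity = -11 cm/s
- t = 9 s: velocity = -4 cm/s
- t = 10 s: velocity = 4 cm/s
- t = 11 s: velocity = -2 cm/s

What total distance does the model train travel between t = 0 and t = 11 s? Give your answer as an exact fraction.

Distance (not displacement) is the total path length: add the absolute areas under v-t.
0–3 s: |½(-9 + -11)(3)| = 30 cm
3–9 s: |½(-11 + -4)(6)| = 45 cm
9–10 s: v = 0 at t = 9.5 s; triangle areas 1 + 1 = 2 cm
10–11 s: v = 0 at t = 32/3 s; triangle areas 4/3 + 1/3 = 5/3 cm
Total distance = 236/3 cm

236/3 cm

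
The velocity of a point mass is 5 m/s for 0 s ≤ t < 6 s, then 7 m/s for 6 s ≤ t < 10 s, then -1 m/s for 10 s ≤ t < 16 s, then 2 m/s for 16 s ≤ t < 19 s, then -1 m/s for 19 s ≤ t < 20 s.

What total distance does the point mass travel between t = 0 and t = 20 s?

71 m

Total distance travelled is ∫|v| dt — sum the magnitudes of each area piece.
0–6 s: |5| × 6 = 30 m
6–10 s: |7| × 4 = 28 m
10–16 s: |-1| × 6 = 6 m
16–19 s: |2| × 3 = 6 m
19–20 s: |-1| × 1 = 1 m
Total distance = 71 m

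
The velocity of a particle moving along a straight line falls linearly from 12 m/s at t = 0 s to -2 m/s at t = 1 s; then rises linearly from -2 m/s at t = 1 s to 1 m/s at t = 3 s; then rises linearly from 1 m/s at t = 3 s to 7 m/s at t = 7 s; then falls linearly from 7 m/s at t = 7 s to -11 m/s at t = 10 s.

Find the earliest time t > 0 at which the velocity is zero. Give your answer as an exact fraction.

t = 6/7 s

v changes sign on 0–1 s (from 12 to -2); the graph is linear there, so v = 0 at t = 0 + (-12)·(1 − 0)/(-2 − 12) = 6/7 s.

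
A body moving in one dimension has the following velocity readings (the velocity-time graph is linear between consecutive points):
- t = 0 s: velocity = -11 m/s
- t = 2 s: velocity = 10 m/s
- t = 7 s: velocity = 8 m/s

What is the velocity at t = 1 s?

On 0–2 s the graph is linear from -11 to 10 m/s: v(1) = -11 + (10 − -11)·(1 − 0)/(2 − 0) = -0.5 m/s.

-0.5 m/s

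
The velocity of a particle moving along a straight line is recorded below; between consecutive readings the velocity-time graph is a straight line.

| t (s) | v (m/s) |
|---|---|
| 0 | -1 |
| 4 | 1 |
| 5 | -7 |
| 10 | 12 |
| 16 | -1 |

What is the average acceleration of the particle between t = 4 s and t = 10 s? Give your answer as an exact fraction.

11/6 m/s²

Average acceleration = Δv/Δt = (12 − 1)/(10 − 4) = 11/6 m/s².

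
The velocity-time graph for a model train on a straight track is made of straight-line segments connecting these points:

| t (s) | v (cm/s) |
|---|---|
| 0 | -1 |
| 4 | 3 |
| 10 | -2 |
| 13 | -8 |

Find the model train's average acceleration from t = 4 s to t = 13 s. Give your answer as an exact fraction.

Average acceleration = Δv/Δt = (-8 − 3)/(13 − 4) = -11/9 cm/s².

-11/9 cm/s²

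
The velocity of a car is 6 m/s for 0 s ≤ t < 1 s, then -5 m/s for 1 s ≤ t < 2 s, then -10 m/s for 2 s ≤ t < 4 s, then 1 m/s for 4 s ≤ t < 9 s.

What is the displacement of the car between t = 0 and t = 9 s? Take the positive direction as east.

Net displacement equals the area under the velocity-time graph (areas below the axis count negative).
0–1 s: 6 × 1 = 6 m
1–2 s: -5 × 1 = -5 m
2–4 s: -10 × 2 = -20 m
4–9 s: 1 × 5 = 5 m
Net displacement = -14 m

-14 m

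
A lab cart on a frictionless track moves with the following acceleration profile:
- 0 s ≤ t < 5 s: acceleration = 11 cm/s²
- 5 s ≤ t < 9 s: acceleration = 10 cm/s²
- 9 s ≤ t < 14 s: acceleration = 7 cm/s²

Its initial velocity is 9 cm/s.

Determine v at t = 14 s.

139 cm/s

Δv equals the area under the a-t graph; then v = v₀ + Δv.
0–5 s: 11 × 5 = 55 cm/s
5–9 s: 10 × 4 = 40 cm/s
9–14 s: 7 × 5 = 35 cm/s
Δv = 130 cm/s, so v(14) = 9 + (130) = 139 cm/s.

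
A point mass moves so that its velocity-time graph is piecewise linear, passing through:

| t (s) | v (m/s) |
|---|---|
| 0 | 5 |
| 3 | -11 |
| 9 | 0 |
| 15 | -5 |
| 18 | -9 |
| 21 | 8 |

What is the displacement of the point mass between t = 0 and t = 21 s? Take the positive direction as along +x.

-79.5 m

Net displacement equals the area under the velocity-time graph (areas below the axis count negative).
0–3 s: ½(5 + -11)(3) = -9 m
3–9 s: ½(-11 + 0)(6) = -33 m
9–15 s: ½(0 + -5)(6) = -15 m
15–18 s: ½(-5 + -9)(3) = -21 m
18–21 s: ½(-9 + 8)(3) = -1.5 m
Net displacement = -79.5 m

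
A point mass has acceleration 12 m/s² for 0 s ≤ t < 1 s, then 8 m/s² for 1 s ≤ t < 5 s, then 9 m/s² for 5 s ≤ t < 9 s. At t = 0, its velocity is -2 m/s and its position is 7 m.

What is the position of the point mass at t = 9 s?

On each constant-a segment, Δv = aΔt and Δx = v₀Δt + ½aΔt²; chain segment to segment.
0–1 s: v starts -2 m/s; Δx = -2·1 + ½·12·1² = 4 m; v ends 10 m/s.
1–5 s: v starts 10 m/s; Δx = 10·4 + ½·8·4² = 104 m; v ends 42 m/s.
5–9 s: v starts 42 m/s; Δx = 42·4 + ½·9·4² = 240 m; v ends 78 m/s.
x(9) = 7 + Σ Δx = 355 m.

355 m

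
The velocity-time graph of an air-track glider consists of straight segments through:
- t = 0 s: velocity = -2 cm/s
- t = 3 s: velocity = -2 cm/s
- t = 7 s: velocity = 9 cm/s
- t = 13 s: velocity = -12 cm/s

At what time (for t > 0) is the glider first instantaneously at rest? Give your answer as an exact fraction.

t = 41/11 s

v changes sign on 3–7 s (from -2 to 9); the graph is linear there, so v = 0 at t = 3 + (2)·(7 − 3)/(9 − -2) = 41/11 s.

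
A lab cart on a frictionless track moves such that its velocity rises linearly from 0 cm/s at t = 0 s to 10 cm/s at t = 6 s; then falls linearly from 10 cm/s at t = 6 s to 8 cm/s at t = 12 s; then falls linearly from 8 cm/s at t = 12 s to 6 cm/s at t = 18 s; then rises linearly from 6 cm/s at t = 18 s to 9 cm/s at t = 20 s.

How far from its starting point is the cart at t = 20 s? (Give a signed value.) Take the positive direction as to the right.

141 cm

Net displacement equals the area under the velocity-time graph (areas below the axis count negative).
0–6 s: ½(0 + 10)(6) = 30 cm
6–12 s: ½(10 + 8)(6) = 54 cm
12–18 s: ½(8 + 6)(6) = 42 cm
18–20 s: ½(6 + 9)(2) = 15 cm
Net displacement = 141 cm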